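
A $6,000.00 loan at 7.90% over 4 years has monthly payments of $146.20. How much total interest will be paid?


Total paid over the life of the loan = PMT × n.
Total paid = $146.20 × 48 = $7,017.60
Total interest = total paid − principal = $7,017.60 − $6,000.00 = $1,017.60

Total interest = (PMT × n) - PV = $1,017.60


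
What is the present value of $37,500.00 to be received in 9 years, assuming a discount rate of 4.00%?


Present value formula: PV = FV / (1 + r)^t
PV = $37,500.00 / (1 + 0.04)^9
PV = $37,500.00 / 1.423312
PV = $26,347.00

PV = FV / (1 + r)^t = $26,347.00


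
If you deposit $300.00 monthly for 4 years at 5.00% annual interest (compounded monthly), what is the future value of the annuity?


Future value of an ordinary annuity: FV = PMT × ((1 + r)^n − 1) / r
Monthly rate r = 0.05/12 ≈ 0.00416667, n = 48
FV = $300.00 × ((1 + 0.05/12)^48 − 1) / (0.05/12)
FV = $300.00 × 53.014885
FV = $15,904.47

FV = PMT × ((1+r)^n - 1)/r = $15,904.47


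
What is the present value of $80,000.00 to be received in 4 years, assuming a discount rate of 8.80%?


Present value formula: PV = FV / (1 + r)^t
PV = $80,000.00 / (1 + 0.088)^4
PV = $80,000.00 / 1.4012499
PV = $57,091.89

PV = FV / (1 + r)^t = $57,091.89


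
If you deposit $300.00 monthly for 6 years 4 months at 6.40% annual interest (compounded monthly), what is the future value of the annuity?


Future value of an ordinary annuity: FV = PMT × ((1 + r)^n − 1) / r
Monthly rate r = 0.064/12 ≈ 0.00533333, n = 76
FV = $300.00 × ((1 + 0.064/12)^76 − 1) / (0.064/12)
FV = $300.00 × 93.410220
FV = $28,023.07

FV = PMT × ((1+r)^n - 1)/r = $28,023.07


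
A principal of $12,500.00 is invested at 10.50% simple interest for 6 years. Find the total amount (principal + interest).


Total amount formula: A = P(1 + rt) = P + P·r·t
Interest: I = P × r × t = $12,500.00 × 0.105 × 6 = $7,875.00
A = P + I = $12,500.00 + $7,875.00 = $20,375.00

A = P + I = P(1 + rt) = $20,375.00


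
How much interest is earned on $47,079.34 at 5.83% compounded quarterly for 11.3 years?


Compound interest earned = final amount − principal.
A = P(1 + r/n)^(nt) = $47,079.34 × (1 + 0.0583/4)^(4 × 11.3) = $90,547.04
Interest = A − P = $90,547.04 − $47,079.34 = $43,467.70

Interest = A - P = $43,467.70


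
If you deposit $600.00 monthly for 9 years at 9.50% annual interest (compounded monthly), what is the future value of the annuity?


Future value of an ordinary annuity: FV = PMT × ((1 + r)^n − 1) / r
Monthly rate r = 0.095/12 ≈ 0.00791667, n = 108
FV = $600.00 × ((1 + 0.095/12)^108 − 1) / (0.095/12)
FV = $600.00 × 169.701665
FV = $101,821.00

FV = PMT × ((1+r)^n - 1)/r = $101,821.00


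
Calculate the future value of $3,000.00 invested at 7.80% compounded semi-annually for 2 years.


Compound interest formula: A = P(1 + r/n)^(nt)
A = $3,000.00 × (1 + 0.078/2)^(2 × 2)
Growth factor: (1 + 0.078/2)^4 = 1.165366
A = $3,000.00 × 1.165366
A = $3,496.10

A = P(1 + r/n)^(nt) = $3,496.10


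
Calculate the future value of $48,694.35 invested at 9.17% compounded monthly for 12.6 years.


Compound interest formula: A = P(1 + r/n)^(nt)
A = $48,694.35 × (1 + 0.0917/12)^(12 × 12.6)
Growth factor: (1 + 0.0917/12)^151.2 = 3.1614402
A = $48,694.35 × 3.1614402
A = $153,944.28

A = P(1 + r/n)^(nt) = $153,944.28


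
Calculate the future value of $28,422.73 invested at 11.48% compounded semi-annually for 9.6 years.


Compound interest formula: A = P(1 + r/n)^(nt)
A = $28,422.73 × (1 + 0.1148/2)^(2 × 9.6)
Growth factor: (1 + 0.1148/2)^19.2 = 2.9200795
A = $28,422.73 × 2.9200795
A = $82,996.63

A = P(1 + r/n)^(nt) = $82,996.63


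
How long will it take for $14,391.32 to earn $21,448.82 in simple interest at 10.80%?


Rearrange the simple interest formula for t:
I = P × r × t  ⇒  t = I / (P × r)
t = $21,448.82 / ($14,391.32 × 0.108)
t = 13.8

t = I/(P×r) = 13.8 years


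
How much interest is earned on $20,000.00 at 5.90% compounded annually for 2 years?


Compound interest earned = final amount − principal.
A = P(1 + r/n)^(nt) = $20,000.00 × (1 + 0.059/1)^(1 × 2) = $22,429.62
Interest = A − P = $22,429.62 − $20,000.00 = $2,429.62

Interest = A - P = $2,429.62


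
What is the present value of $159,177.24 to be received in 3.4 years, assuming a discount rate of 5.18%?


Present value formula: PV = FV / (1 + r)^t
PV = $159,177.24 / (1 + 0.0518)^3.4
PV = $159,177.24 / 1.187333622
PV = $134,062.77

PV = FV / (1 + r)^t = $134,062.77


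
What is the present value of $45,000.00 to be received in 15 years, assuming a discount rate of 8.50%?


Present value formula: PV = FV / (1 + r)^t
PV = $45,000.00 / (1 + 0.085)^15
PV = $45,000.00 / 3.3997429
PV = $13,236.30

PV = FV / (1 + r)^t = $13,236.30


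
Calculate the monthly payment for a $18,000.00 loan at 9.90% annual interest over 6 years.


Loan payment formula: PMT = PV × r / (1 − (1 + r)^(−n))
Monthly rate r = 0.099/12 = 0.00825, n = 72 months
Denominator: 1 − (1 + 0.099/12)^(−72) = 0.446539
PMT = $18,000.00 × (0.099/12) / 0.446539
PMT = $332.56 per month

PMT = PV × r / (1-(1+r)^(-n)) = $332.56/month


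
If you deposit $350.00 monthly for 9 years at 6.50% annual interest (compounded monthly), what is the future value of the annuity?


Future value of an ordinary annuity: FV = PMT × ((1 + r)^n − 1) / r
Monthly rate r = 0.065/12 ≈ 0.00541667, n = 108
FV = $350.00 × ((1 + 0.065/12)^108 − 1) / (0.065/12)
FV = $350.00 × 146.244833
FV = $51,185.69

FV = PMT × ((1+r)^n - 1)/r = $51,185.69


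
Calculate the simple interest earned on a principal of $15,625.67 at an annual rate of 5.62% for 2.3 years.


Simple interest formula: I = P × r × t
I = $15,625.67 × 0.0562 × 2.3
I = $2,019.77

I = P × r × t = $2,019.77


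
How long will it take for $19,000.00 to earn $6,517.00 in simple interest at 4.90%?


Rearrange the simple interest formula for t:
I = P × r × t  ⇒  t = I / (P × r)
t = $6,517.00 / ($19,000.00 × 0.049)
t = 7

t = I/(P×r) = 7 years


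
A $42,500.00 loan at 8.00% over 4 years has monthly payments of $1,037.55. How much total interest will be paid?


Total paid over the life of the loan = PMT × n.
Total paid = $1,037.55 × 48 = $49,802.40
Total interest = total paid − principal = $49,802.40 − $42,500.00 = $7,302.40

Total interest = (PMT × n) - PV = $7,302.40


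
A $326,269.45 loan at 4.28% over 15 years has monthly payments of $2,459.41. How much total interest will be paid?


Total paid over the life of the loan = PMT × n.
Total paid = $2,459.41 × 180 = $442,693.80
Total interest = total paid − principal = $442,693.80 − $326,269.45 = $116,424.35

Total interest = (PMT × n) - PV = $116,424.35


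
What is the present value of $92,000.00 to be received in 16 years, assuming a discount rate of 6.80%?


Present value formula: PV = FV / (1 + r)^t
PV = $92,000.00 / (1 + 0.068)^16
PV = $92,000.00 / 2.865102
PV = $32,110.55

PV = FV / (1 + r)^t = $32,110.55


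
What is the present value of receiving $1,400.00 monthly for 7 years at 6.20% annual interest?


Present value of an ordinary annuity: PV = PMT × (1 − (1 + r)^(−n)) / r
Monthly rate r = 0.062/12 ≈ 0.00516667, n = 84
PV = $1,400.00 × (1 − (1 + 0.062/12)^(−84)) / (0.062/12)
PV = $1,400.00 × 68.005822
PV = $95,208.15

PV = PMT × (1-(1+r)^(-n))/r = $95,208.15


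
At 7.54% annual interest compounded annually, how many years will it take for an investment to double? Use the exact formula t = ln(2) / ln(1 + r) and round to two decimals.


Doubling condition: (1 + r)^t = 2
Take ln of both sides: t × ln(1 + r) = ln(2)
t = ln(2) / ln(1 + r)
t = 0.693147 / 0.072693
t = 9.54

t = ln(2) / ln(1 + r) = 9.54 years


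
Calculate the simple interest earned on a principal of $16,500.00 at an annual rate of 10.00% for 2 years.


Simple interest formula: I = P × r × t
I = $16,500.00 × 0.1 × 2
I = $3,300.00

I = P × r × t = $3,300.00


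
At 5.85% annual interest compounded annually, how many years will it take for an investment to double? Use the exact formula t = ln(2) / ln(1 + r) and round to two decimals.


Doubling condition: (1 + r)^t = 2
Take ln of both sides: t × ln(1 + r) = ln(2)
t = ln(2) / ln(1 + r)
t = 0.693147 / 0.056853
t = 12.19

t = ln(2) / ln(1 + r) = 12.19 years


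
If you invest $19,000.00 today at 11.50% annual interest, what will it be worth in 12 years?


Future value formula: FV = PV × (1 + r)^t
FV = $19,000.00 × (1 + 0.115)^12
FV = $19,000.00 × 3.692312
FV = $70,153.93

FV = PV × (1 + r)^t = $70,153.93


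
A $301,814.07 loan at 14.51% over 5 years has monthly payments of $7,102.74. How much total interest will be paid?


Total paid over the life of the loan = PMT × n.
Total paid = $7,102.74 × 60 = $426,164.40
Total interest = total paid − principal = $426,164.40 − $301,814.07 = $124,350.33

Total interest = (PMT × n) - PV = $124,350.33


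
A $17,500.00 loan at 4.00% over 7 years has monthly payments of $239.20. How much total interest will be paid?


Total paid over the life of the loan = PMT × n.
Total paid = $239.20 × 84 = $20,092.80
Total interest = total paid − principal = $20,092.80 − $17,500.00 = $2,592.80

Total interest = (PMT × n) - PV = $2,592.80


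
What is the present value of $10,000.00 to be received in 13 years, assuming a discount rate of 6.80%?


Present value formula: PV = FV / (1 + r)^t
PV = $10,000.00 / (1 + 0.068)^13
PV = $10,000.00 / 2.351940
PV = $4,251.81

PV = FV / (1 + r)^t = $4,251.81


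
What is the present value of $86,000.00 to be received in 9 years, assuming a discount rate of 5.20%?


Present value formula: PV = FV / (1 + r)^t
PV = $86,000.00 / (1 + 0.052)^9
PV = $86,000.00 / 1.5781259
PV = $54,495.02

PV = FV / (1 + r)^t = $54,495.02


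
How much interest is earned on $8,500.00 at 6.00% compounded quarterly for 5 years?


Compound interest earned = final amount − principal.
A = P(1 + r/n)^(nt) = $8,500.00 × (1 + 0.06/4)^(4 × 5) = $11,448.27
Interest = A − P = $11,448.27 − $8,500.00 = $2,948.27

Interest = A - P = $2,948.27


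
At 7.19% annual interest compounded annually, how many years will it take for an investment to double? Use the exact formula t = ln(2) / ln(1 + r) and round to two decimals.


Doubling condition: (1 + r)^t = 2
Take ln of both sides: t × ln(1 + r) = ln(2)
t = ln(2) / ln(1 + r)
t = 0.693147 / 0.069433
t = 9.98

t = ln(2) / ln(1 + r) = 9.98 years


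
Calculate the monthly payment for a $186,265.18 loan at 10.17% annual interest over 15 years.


Loan payment formula: PMT = PV × r / (1 − (1 + r)^(−n))
Monthly rate r = 0.1017/12 = 0.008475, n = 180 months
Denominator: 1 − (1 + 0.1017/12)^(−180) = 0.781085
PMT = $186,265.18 × (0.1017/12) / 0.781085
PMT = $2,021.03 per month

PMT = PV × r / (1-(1+r)^(-n)) = $2,021.03/month


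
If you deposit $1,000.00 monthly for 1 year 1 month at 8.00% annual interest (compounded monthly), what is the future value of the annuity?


Future value of an ordinary annuity: FV = PMT × ((1 + r)^n − 1) / r
Monthly rate r = 0.08/12 ≈ 0.00666667, n = 13
FV = $1,000.00 × ((1 + 0.08/12)^13 − 1) / (0.08/12)
FV = $1,000.00 × 13.532926
FV = $13,532.93

FV = PMT × ((1+r)^n - 1)/r = $13,532.93


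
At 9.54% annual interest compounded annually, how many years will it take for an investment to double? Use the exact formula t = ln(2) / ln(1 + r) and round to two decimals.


Doubling condition: (1 + r)^t = 2
Take ln of both sides: t × ln(1 + r) = ln(2)
t = ln(2) / ln(1 + r)
t = 0.693147 / 0.091120
t = 7.61

t = ln(2) / ln(1 + r) = 7.61 years


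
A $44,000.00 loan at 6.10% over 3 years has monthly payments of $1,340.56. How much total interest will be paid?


Total paid over the life of the loan = PMT × n.
Total paid = $1,340.56 × 36 = $48,260.16
Total interest = total paid − principal = $48,260.16 − $44,000.00 = $4,260.16

Total interest = (PMT × n) - PV = $4,260.16


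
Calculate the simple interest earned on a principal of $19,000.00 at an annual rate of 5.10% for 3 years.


Simple interest formula: I = P × r × t
I = $19,000.00 × 0.051 × 3
I = $2,907.00

I = P × r × t = $2,907.00


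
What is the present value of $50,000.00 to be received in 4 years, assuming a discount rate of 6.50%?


Present value formula: PV = FV / (1 + r)^t
PV = $50,000.00 / (1 + 0.065)^4
PV = $50,000.00 / 1.2864664
PV = $38,866.15

PV = FV / (1 + r)^t = $38,866.15


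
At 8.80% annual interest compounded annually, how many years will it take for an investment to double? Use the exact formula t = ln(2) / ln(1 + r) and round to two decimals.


Doubling condition: (1 + r)^t = 2
Take ln of both sides: t × ln(1 + r) = ln(2)
t = ln(2) / ln(1 + r)
t = 0.693147 / 0.084341
t = 8.22

t = ln(2) / ln(1 + r) = 8.22 years


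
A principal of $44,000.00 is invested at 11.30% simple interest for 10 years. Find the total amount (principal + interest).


Total amount formula: A = P(1 + rt) = P + P·r·t
Interest: I = P × r × t = $44,000.00 × 0.113 × 10 = $49,720.00
A = P + I = $44,000.00 + $49,720.00 = $93,720.00

A = P + I = P(1 + rt) = $93,720.00


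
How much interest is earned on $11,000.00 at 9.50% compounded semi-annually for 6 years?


Compound interest earned = final amount − principal.
A = P(1 + r/n)^(nt) = $11,000.00 × (1 + 0.095/2)^(2 × 6) = $19,197.34
Interest = A − P = $19,197.34 − $11,000.00 = $8,197.34

Interest = A - P = $8,197.34


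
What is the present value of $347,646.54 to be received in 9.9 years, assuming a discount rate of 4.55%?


Present value formula: PV = FV / (1 + r)^t
PV = $347,646.54 / (1 + 0.0455)^9.9
PV = $347,646.54 / 1.5534882
PV = $223,784.47

PV = FV / (1 + r)^t = $223,784.47


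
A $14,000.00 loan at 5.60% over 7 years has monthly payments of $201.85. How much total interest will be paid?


Total paid over the life of the loan = PMT × n.
Total paid = $201.85 × 84 = $16,955.40
Total interest = total paid − principal = $16,955.40 − $14,000.00 = $2,955.40

Total interest = (PMT × n) - PV = $2,955.40


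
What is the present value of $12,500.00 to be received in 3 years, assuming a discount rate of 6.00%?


Present value formula: PV = FV / (1 + r)^t
PV = $12,500.00 / (1 + 0.06)^3
PV = $12,500.00 / 1.191016
PV = $10,495.24

PV = FV / (1 + r)^t = $10,495.24


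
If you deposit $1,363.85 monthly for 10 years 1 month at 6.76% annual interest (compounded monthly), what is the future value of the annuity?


Future value of an ordinary annuity: FV = PMT × ((1 + r)^n − 1) / r
Monthly rate r = 0.0676/12 ≈ 0.00563333, n = 121
FV = $1,363.85 × ((1 + 0.0676/12)^121 − 1) / (0.0676/12)
FV = $1,363.85 × 172.7798108
FV = $235,645.74

FV = PMT × ((1+r)^n - 1)/r = $235,645.74


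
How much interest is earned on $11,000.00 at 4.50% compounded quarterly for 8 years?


Compound interest earned = final amount − principal.
A = P(1 + r/n)^(nt) = $11,000.00 × (1 + 0.045/4)^(4 × 8) = $15,734.97
Interest = A − P = $15,734.97 − $11,000.00 = $4,734.97

Interest = A - P = $4,734.97


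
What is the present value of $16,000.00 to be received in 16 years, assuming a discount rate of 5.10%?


Present value formula: PV = FV / (1 + r)^t
PV = $16,000.00 / (1 + 0.051)^16
PV = $16,000.00 / 2.216376
PV = $7,218.99

PV = FV / (1 + r)^t = $7,218.99


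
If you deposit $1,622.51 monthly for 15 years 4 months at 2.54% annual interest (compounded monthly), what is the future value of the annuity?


Future value of an ordinary annuity: FV = PMT × ((1 + r)^n − 1) / r
Monthly rate r = 0.0254/12 ≈ 0.00211667, n = 184
FV = $1,622.51 × ((1 + 0.0254/12)^184 − 1) / (0.0254/12)
FV = $1,622.51 × 224.686204
FV = $364,555.61

FV = PMT × ((1+r)^n - 1)/r = $364,555.61


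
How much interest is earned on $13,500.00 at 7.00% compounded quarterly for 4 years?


Compound interest earned = final amount − principal.
A = P(1 + r/n)^(nt) = $13,500.00 × (1 + 0.07/4)^(4 × 4) = $17,819.05
Interest = A − P = $17,819.05 − $13,500.00 = $4,319.05

Interest = A - P = $4,319.05


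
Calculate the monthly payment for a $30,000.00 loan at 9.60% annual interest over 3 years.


Loan payment formula: PMT = PV × r / (1 − (1 + r)^(−n))
Monthly rate r = 0.096/12 = 0.008, n = 36 months
Denominator: 1 − (1 + 0.096/12)^(−36) = 0.249379
PMT = $30,000.00 × (0.096/12) / 0.249379
PMT = $962.39 per month

PMT = PV × r / (1-(1+r)^(-n)) = $962.39/month


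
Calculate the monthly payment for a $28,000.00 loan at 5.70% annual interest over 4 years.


Loan payment formula: PMT = PV × r / (1 − (1 + r)^(−n))
Monthly rate r = 0.057/12 = 0.00475, n = 48 months
Denominator: 1 − (1 + 0.057/12)^(−48) = 0.203446
PMT = $28,000.00 × (0.057/12) / 0.203446
PMT = $653.74 per month

PMT = PV × r / (1-(1+r)^(-n)) = $653.74/month


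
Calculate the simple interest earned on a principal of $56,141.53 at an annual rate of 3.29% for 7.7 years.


Simple interest formula: I = P × r × t
I = $56,141.53 × 0.0329 × 7.7
I = $14,222.33

I = P × r × t = $14,222.33


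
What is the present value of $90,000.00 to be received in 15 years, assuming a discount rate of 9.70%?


Present value formula: PV = FV / (1 + r)^t
PV = $90,000.00 / (1 + 0.097)^15
PV = $90,000.00 / 4.009585
PV = $22,446.21

PV = FV / (1 + r)^t = $22,446.21


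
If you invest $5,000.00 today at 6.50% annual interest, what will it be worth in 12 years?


Future value formula: FV = PV × (1 + r)^t
FV = $5,000.00 × (1 + 0.065)^12
FV = $5,000.00 × 2.129096
FV = $10,645.48

FV = PV × (1 + r)^t = $10,645.48


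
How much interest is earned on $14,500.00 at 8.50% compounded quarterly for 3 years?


Compound interest earned = final amount − principal.
A = P(1 + r/n)^(nt) = $14,500.00 × (1 + 0.085/4)^(4 × 3) = $18,661.77
Interest = A − P = $18,661.77 − $14,500.00 = $4,161.77

Interest = A - P = $4,161.77


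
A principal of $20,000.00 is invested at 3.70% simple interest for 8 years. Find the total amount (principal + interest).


Total amount formula: A = P(1 + rt) = P + P·r·t
Interest: I = P × r × t = $20,000.00 × 0.037 × 8 = $5,920.00
A = P + I = $20,000.00 + $5,920.00 = $25,920.00

A = P + I = P(1 + rt) = $25,920.00


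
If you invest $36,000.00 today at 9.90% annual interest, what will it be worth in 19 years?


Future value formula: FV = PV × (1 + r)^t
FV = $36,000.00 × (1 + 0.099)^19
FV = $36,000.00 × 6.0111305
FV = $216,400.70

FV = PV × (1 + r)^t = $216,400.70


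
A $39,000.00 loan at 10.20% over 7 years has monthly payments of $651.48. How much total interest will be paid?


Total paid over the life of the loan = PMT × n.
Total paid = $651.48 × 84 = $54,724.32
Total interest = total paid − principal = $54,724.32 − $39,000.00 = $15,724.32

Total interest = (PMT × n) - PV = $15,724.32


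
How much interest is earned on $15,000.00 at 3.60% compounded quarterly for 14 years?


Compound interest earned = final amount − principal.
A = P(1 + r/n)^(nt) = $15,000.00 × (1 + 0.036/4)^(4 × 14) = $24,774.02
Interest = A − P = $24,774.02 − $15,000.00 = $9,774.02

Interest = A - P = $9,774.02


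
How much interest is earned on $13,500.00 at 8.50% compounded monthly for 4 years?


Compound interest earned = final amount − principal.
A = P(1 + r/n)^(nt) = $13,500.00 × (1 + 0.085/12)^(12 × 4) = $18,944.07
Interest = A − P = $18,944.07 − $13,500.00 = $5,444.07

Interest = A - P = $5,444.07


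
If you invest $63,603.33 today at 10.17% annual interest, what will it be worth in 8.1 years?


Future value formula: FV = PV × (1 + r)^t
FV = $63,603.33 × (1 + 0.1017)^8.1
FV = $63,603.33 × 2.191357
FV = $139,377.60

FV = PV × (1 + r)^t = $139,377.60


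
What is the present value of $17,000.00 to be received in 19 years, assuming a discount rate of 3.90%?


Present value formula: PV = FV / (1 + r)^t
PV = $17,000.00 / (1 + 0.039)^19
PV = $17,000.00 / 2.068690
PV = $8,217.76

PV = FV / (1 + r)^t = $8,217.76


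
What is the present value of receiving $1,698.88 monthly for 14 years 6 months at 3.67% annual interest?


Present value of an ordinary annuity: PV = PMT × (1 − (1 + r)^(−n)) / r
Monthly rate r = 0.0367/12 ≈ 0.00305833, n = 174
PV = $1,698.88 × (1 − (1 + 0.0367/12)^(−174)) / (0.0367/12)
PV = $1,698.88 × 134.773407
PV = $228,963.85

PV = PMT × (1-(1+r)^(-n))/r = $228,963.85


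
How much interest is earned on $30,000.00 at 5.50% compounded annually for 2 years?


Compound interest earned = final amount − principal.
A = P(1 + r/n)^(nt) = $30,000.00 × (1 + 0.055/1)^(1 × 2) = $33,390.75
Interest = A − P = $33,390.75 − $30,000.00 = $3,390.75

Interest = A - P = $3,390.75


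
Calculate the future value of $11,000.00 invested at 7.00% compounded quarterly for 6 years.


Compound interest formula: A = P(1 + r/n)^(nt)
A = $11,000.00 × (1 + 0.07/4)^(4 × 6)
Growth factor: (1 + 0.07/4)^24 = 1.516443
A = $11,000.00 × 1.516443
A = $16,680.87

A = P(1 + r/n)^(nt) = $16,680.87


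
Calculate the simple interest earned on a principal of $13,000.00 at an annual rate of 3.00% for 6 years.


Simple interest formula: I = P × r × t
I = $13,000.00 × 0.03 × 6
I = $2,340.00

I = P × r × t = $2,340.00


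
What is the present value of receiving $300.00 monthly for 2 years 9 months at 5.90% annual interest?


Present value of an ordinary annuity: PV = PMT × (1 − (1 + r)^(−n)) / r
Monthly rate r = 0.059/12 ≈ 0.00491667, n = 33
PV = $300.00 × (1 − (1 + 0.059/12)^(−33)) / (0.059/12)
PV = $300.00 × 30.393212
PV = $9,117.96

PV = PMT × (1-(1+r)^(-n))/r = $9,117.96


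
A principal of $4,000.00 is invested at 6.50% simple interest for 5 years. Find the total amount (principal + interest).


Total amount formula: A = P(1 + rt) = P + P·r·t
Interest: I = P × r × t = $4,000.00 × 0.065 × 5 = $1,300.00
A = P + I = $4,000.00 + $1,300.00 = $5,300.00

A = P + I = P(1 + rt) = $5,300.00


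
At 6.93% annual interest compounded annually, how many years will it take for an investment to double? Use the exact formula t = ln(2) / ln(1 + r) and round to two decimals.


Doubling condition: (1 + r)^t = 2
Take ln of both sides: t × ln(1 + r) = ln(2)
t = ln(2) / ln(1 + r)
t = 0.693147 / 0.067004
t = 10.34

t = ln(2) / ln(1 + r) = 10.34 years


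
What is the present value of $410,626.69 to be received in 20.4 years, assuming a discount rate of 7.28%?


Present value formula: PV = FV / (1 + r)^t
PV = $410,626.69 / (1 + 0.0728)^20.4
PV = $410,626.69 / 4.19355944
PV = $97,918.41

PV = FV / (1 + r)^t = $97,918.41


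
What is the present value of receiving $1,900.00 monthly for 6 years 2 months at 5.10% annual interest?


Present value of an ordinary annuity: PV = PMT × (1 − (1 + r)^(−n)) / r
Monthly rate r = 0.051/12 = 0.00425, n = 74
PV = $1,900.00 × (1 − (1 + 0.051/12)^(−74)) / (0.051/12)
PV = $1,900.00 × 63.378679
PV = $120,419.49

PV = PMT × (1-(1+r)^(-n))/r = $120,419.49


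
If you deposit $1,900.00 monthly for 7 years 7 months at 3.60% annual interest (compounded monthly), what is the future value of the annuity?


Future value of an ordinary annuity: FV = PMT × ((1 + r)^n − 1) / r
Monthly rate r = 0.036/12 = 0.003, n = 91
FV = $1,900.00 × ((1 + 0.036/12)^91 − 1) / (0.036/12)
FV = $1,900.00 × 104.454462
FV = $198,463.48

FV = PMT × ((1+r)^n - 1)/r = $198,463.48


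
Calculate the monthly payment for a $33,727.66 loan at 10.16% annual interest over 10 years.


Loan payment formula: PMT = PV × r / (1 − (1 + r)^(−n))
Monthly rate r = 0.1016/12 ≈ 0.00846667, n = 120 months
Denominator: 1 − (1 + 0.1016/12)^(−120) = 0.636408
PMT = $33,727.66 × (0.1016/12) / 0.636408
PMT = $448.71 per month

PMT = PV × r / (1-(1+r)^(-n)) = $448.71/month


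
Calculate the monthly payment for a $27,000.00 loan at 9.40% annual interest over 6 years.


Loan payment formula: PMT = PV × r / (1 − (1 + r)^(−n))
Monthly rate r = 0.094/12 ≈ 0.00783333, n = 72 months
Denominator: 1 − (1 + 0.094/12)^(−72) = 0.429820
PMT = $27,000.00 × (0.094/12) / 0.429820
PMT = $492.07 per month

PMT = PV × r / (1-(1+r)^(-n)) = $492.07/month


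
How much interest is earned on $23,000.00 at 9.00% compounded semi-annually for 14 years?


Compound interest earned = final amount − principal.
A = P(1 + r/n)^(nt) = $23,000.00 × (1 + 0.09/2)^(2 × 14) = $78,883.10
Interest = A − P = $78,883.10 − $23,000.00 = $55,883.10

Interest = A - P = $55,883.10


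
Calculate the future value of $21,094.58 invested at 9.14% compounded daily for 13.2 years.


Compound interest formula: A = P(1 + r/n)^(nt)
A = $21,094.58 × (1 + 0.0914/365)^(365 × 13.2)
Growth factor: (1 + 0.0914/365)^4818 = 3.3411965
A = $21,094.58 × 3.3411965
A = $70,481.14

A = P(1 + r/n)^(nt) = $70,481.14


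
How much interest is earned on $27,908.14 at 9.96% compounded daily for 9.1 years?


Compound interest earned = final amount − principal.
A = P(1 + r/n)^(nt) = $27,908.14 × (1 + 0.0996/365)^(365 × 9.1) = $69,072.37
Interest = A − P = $69,072.37 − $27,908.14 = $41,164.23

Interest = A - P = $41,164.23


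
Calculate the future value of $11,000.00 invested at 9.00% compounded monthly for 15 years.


Compound interest formula: A = P(1 + r/n)^(nt)
A = $11,000.00 × (1 + 0.09/12)^(12 × 15)
Growth factor: (1 + 0.09/12)^180 = 3.8380433
A = $11,000.00 × 3.8380433
A = $42,218.48

A = P(1 + r/n)^(nt) = $42,218.48


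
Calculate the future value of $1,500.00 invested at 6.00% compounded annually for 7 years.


Compound interest formula: A = P(1 + r/n)^(nt)
A = $1,500.00 × (1 + 0.06/1)^(1 × 7)
Growth factor: (1 + 0.06/1)^7 = 1.5036303
A = $1,500.00 × 1.5036303
A = $2,255.45

A = P(1 + r/n)^(nt) = $2,255.45


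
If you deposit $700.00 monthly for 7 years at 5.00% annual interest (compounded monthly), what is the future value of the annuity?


Future value of an ordinary annuity: FV = PMT × ((1 + r)^n − 1) / r
Monthly rate r = 0.05/12 ≈ 0.00416667, n = 84
FV = $700.00 × ((1 + 0.05/12)^84 − 1) / (0.05/12)
FV = $700.00 × 100.328653
FV = $70,230.06

FV = PMT × ((1+r)^n - 1)/r = $70,230.06


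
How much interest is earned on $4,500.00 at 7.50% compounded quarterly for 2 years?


Compound interest earned = final amount − principal.
A = P(1 + r/n)^(nt) = $4,500.00 × (1 + 0.075/4)^(4 × 2) = $5,221.00
Interest = A − P = $5,221.00 − $4,500.00 = $721.00

Interest = A - P = $721.00


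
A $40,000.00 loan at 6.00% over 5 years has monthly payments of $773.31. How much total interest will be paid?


Total paid over the life of the loan = PMT × n.
Total paid = $773.31 × 60 = $46,398.60
Total interest = total paid − principal = $46,398.60 − $40,000.00 = $6,398.60

Total interest = (PMT × n) - PV = $6,398.60


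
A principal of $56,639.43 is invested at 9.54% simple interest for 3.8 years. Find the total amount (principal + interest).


Total amount formula: A = P(1 + rt) = P + P·r·t
Interest: I = P × r × t = $56,639.43 × 0.0954 × 3.8 = $20,532.93
A = P + I = $56,639.43 + $20,532.93 = $77,172.36

A = P + I = P(1 + rt) = $77,172.36


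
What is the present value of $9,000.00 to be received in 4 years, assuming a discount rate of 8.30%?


Present value formula: PV = FV / (1 + r)^t
PV = $9,000.00 / (1 + 0.083)^4
PV = $9,000.00 / 1.375669
PV = $6,542.27

PV = FV / (1 + r)^t = $6,542.27


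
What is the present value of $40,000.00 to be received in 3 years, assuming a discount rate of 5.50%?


Present value formula: PV = FV / (1 + r)^t
PV = $40,000.00 / (1 + 0.055)^3
PV = $40,000.00 / 1.1742414
PV = $34,064.55

PV = FV / (1 + r)^t = $34,064.55


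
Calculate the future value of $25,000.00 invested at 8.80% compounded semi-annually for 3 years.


Compound interest formula: A = P(1 + r/n)^(nt)
A = $25,000.00 × (1 + 0.088/2)^(2 × 3)
Growth factor: (1 + 0.088/2)^6 = 1.2948009
A = $25,000.00 × 1.2948009
A = $32,370.02

A = P(1 + r/n)^(nt) = $32,370.02


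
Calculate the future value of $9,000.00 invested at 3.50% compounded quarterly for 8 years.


Compound interest formula: A = P(1 + r/n)^(nt)
A = $9,000.00 × (1 + 0.035/4)^(4 × 8)
Growth factor: (1 + 0.035/4)^32 = 1.321519
A = $9,000.00 × 1.321519
A = $11,893.67

A = P(1 + r/n)^(nt) = $11,893.67


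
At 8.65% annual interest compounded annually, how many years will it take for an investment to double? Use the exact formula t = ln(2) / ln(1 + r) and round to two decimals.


Doubling condition: (1 + r)^t = 2
Take ln of both sides: t × ln(1 + r) = ln(2)
t = ln(2) / ln(1 + r)
t = 0.693147 / 0.0829615
t = 8.36

t = ln(2) / ln(1 + r) = 8.36 years


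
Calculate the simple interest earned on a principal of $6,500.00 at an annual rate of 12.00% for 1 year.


Simple interest formula: I = P × r × t
I = $6,500.00 × 0.12 × 1
I = $780.00

I = P × r × t = $780.00


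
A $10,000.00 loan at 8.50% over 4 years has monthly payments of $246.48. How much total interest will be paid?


Total paid over the life of the loan = PMT × n.
Total paid = $246.48 × 48 = $11,831.04
Total interest = total paid − principal = $11,831.04 − $10,000.00 = $1,831.04

Total interest = (PMT × n) - PV = $1,831.04


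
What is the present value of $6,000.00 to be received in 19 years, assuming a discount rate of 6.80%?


Present value formula: PV = FV / (1 + r)^t
PV = $6,000.00 / (1 + 0.068)^19
PV = $6,000.00 / 3.490228
PV = $1,719.09

PV = FV / (1 + r)^t = $1,719.09


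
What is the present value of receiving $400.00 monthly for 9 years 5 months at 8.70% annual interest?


Present value of an ordinary annuity: PV = PMT × (1 − (1 + r)^(−n)) / r
Monthly rate r = 0.087/12 = 0.00725, n = 113
PV = $400.00 × (1 − (1 + 0.087/12)^(−113)) / (0.087/12)
PV = $400.00 × 76.956317
PV = $30,782.53

PV = PMT × (1-(1+r)^(-n))/r = $30,782.53


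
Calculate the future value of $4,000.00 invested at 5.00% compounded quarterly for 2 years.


Compound interest formula: A = P(1 + r/n)^(nt)
A = $4,000.00 × (1 + 0.05/4)^(4 × 2)
Growth factor: (1 + 0.05/4)^8 = 1.104486
A = $4,000.00 × 1.104486
A = $4,417.94

A = P(1 + r/n)^(nt) = $4,417.94


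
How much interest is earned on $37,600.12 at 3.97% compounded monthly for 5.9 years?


Compound interest earned = final amount − principal.
A = P(1 + r/n)^(nt) = $37,600.12 × (1 + 0.0397/12)^(12 × 5.9) = $47,505.74
Interest = A − P = $47,505.74 − $37,600.12 = $9,905.62

Interest = A - P = $9,905.62


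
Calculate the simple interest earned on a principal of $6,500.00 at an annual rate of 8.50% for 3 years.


Simple interest formula: I = P × r × t
I = $6,500.00 × 0.085 × 3
I = $1,657.50

I = P × r × t = $1,657.50


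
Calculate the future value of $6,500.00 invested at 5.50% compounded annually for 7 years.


Compound interest formula: A = P(1 + r/n)^(nt)
A = $6,500.00 × (1 + 0.055/1)^(1 × 7)
Growth factor: (1 + 0.055/1)^7 = 1.454679
A = $6,500.00 × 1.454679
A = $9,455.41

A = P(1 + r/n)^(nt) = $9,455.41


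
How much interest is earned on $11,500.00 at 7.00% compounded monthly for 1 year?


Compound interest earned = final amount − principal.
A = P(1 + r/n)^(nt) = $11,500.00 × (1 + 0.07/12)^(12 × 1) = $12,331.34
Interest = A − P = $12,331.34 − $11,500.00 = $831.34

Interest = A - P = $831.34


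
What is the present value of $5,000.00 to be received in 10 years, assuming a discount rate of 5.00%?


Present value formula: PV = FV / (1 + r)^t
PV = $5,000.00 / (1 + 0.05)^10
PV = $5,000.00 / 1.628895
PV = $3,069.57

PV = FV / (1 + r)^t = $3,069.57


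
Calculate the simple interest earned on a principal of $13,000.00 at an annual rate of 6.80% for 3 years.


Simple interest formula: I = P × r × t
I = $13,000.00 × 0.068 × 3
I = $2,652.00

I = P × r × t = $2,652.00


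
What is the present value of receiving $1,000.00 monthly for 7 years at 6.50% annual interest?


Present value of an ordinary annuity: PV = PMT × (1 − (1 + r)^(−n)) / r
Monthly rate r = 0.065/12 ≈ 0.00541667, n = 84
PV = $1,000.00 × (1 − (1 + 0.065/12)^(−84)) / (0.065/12)
PV = $1,000.00 × 67.342623
PV = $67,342.62

PV = PMT × (1-(1+r)^(-n))/r = $67,342.62


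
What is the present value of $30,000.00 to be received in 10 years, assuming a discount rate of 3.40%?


Present value formula: PV = FV / (1 + r)^t
PV = $30,000.00 / (1 + 0.034)^10
PV = $30,000.00 / 1.397029
PV = $21,474.14

PV = FV / (1 + r)^t = $21,474.14


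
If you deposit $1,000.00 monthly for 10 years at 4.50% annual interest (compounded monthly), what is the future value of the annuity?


Future value of an ordinary annuity: FV = PMT × ((1 + r)^n − 1) / r
Monthly rate r = 0.045/12 = 0.00375, n = 120
FV = $1,000.00 × ((1 + 0.045/12)^120 − 1) / (0.045/12)
FV = $1,000.00 × 151.198074
FV = $151,198.07

FV = PMT × ((1+r)^n - 1)/r = $151,198.07


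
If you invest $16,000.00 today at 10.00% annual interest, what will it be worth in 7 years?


Future value formula: FV = PV × (1 + r)^t
FV = $16,000.00 × (1 + 0.1)^7
FV = $16,000.00 × 1.948717
FV = $31,179.47

FV = PV × (1 + r)^t = $31,179.47


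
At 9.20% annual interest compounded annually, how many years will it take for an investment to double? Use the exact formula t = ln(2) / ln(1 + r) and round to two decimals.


Doubling condition: (1 + r)^t = 2
Take ln of both sides: t × ln(1 + r) = ln(2)
t = ln(2) / ln(1 + r)
t = 0.693147 / 0.088011
t = 7.88

t = ln(2) / ln(1 + r) = 7.88 years


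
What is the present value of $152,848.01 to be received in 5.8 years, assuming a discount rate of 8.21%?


Present value formula: PV = FV / (1 + r)^t
PV = $152,848.01 / (1 + 0.0821)^5.8
PV = $152,848.01 / 1.5803413
PV = $96,718.35

PV = FV / (1 + r)^t = $96,718.35


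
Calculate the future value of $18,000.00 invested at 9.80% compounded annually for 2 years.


Compound interest formula: A = P(1 + r/n)^(nt)
A = $18,000.00 × (1 + 0.098/1)^(1 × 2)
Growth factor: (1 + 0.098/1)^2 = 1.205604
A = $18,000.00 × 1.205604
A = $21,700.87

A = P(1 + r/n)^(nt) = $21,700.87


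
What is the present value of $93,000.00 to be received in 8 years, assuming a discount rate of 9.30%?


Present value formula: PV = FV / (1 + r)^t
PV = $93,000.00 / (1 + 0.093)^8
PV = $93,000.00 / 2.0368605
PV = $45,658.50

PV = FV / (1 + r)^t = $45,658.50


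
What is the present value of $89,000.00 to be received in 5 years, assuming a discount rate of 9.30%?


Present value formula: PV = FV / (1 + r)^t
PV = $89,000.00 / (1 + 0.093)^5
PV = $89,000.00 / 1.5599146
PV = $57,054.41

PV = FV / (1 + r)^t = $57,054.41


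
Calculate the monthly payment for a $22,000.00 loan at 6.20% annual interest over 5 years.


Loan payment formula: PMT = PV × r / (1 − (1 + r)^(−n))
Monthly rate r = 0.062/12 ≈ 0.00516667, n = 60 months
Denominator: 1 − (1 + 0.062/12)^(−60) = 0.265967
PMT = $22,000.00 × (0.062/12) / 0.265967
PMT = $427.37 per month

PMT = PV × r / (1-(1+r)^(-n)) = $427.37/month


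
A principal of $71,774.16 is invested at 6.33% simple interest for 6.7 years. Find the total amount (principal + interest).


Total amount formula: A = P(1 + rt) = P + P·r·t
Interest: I = P × r × t = $71,774.16 × 0.0633 × 6.7 = $30,440.14
A = P + I = $71,774.16 + $30,440.14 = $102,214.30

A = P + I = P(1 + rt) = $102,214.30


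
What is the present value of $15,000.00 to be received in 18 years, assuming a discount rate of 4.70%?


Present value formula: PV = FV / (1 + r)^t
PV = $15,000.00 / (1 + 0.047)^18
PV = $15,000.00 / 2.285811
PV = $6,562.22

PV = FV / (1 + r)^t = $6,562.22


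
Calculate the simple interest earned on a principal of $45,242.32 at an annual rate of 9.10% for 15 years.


Simple interest formula: I = P × r × t
I = $45,242.32 × 0.091 × 15
I = $61,755.77

I = P × r × t = $61,755.77


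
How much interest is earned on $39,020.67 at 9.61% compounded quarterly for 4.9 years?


Compound interest earned = final amount − principal.
A = P(1 + r/n)^(nt) = $39,020.67 × (1 + 0.0961/4)^(4 × 4.9) = $62,141.49
Interest = A − P = $62,141.49 − $39,020.67 = $23,120.82

Interest = A - P = $23,120.82


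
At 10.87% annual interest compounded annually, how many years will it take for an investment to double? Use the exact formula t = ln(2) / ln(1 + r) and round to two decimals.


Doubling condition: (1 + r)^t = 2
Take ln of both sides: t × ln(1 + r) = ln(2)
t = ln(2) / ln(1 + r)
t = 0.693147 / 0.103188
t = 6.72

t = ln(2) / ln(1 + r) = 6.72 years


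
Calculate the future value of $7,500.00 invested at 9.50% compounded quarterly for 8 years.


Compound interest formula: A = P(1 + r/n)^(nt)
A = $7,500.00 × (1 + 0.095/4)^(4 × 8)
Growth factor: (1 + 0.095/4)^32 = 2.119363
A = $7,500.00 × 2.119363
A = $15,895.22

A = P(1 + r/n)^(nt) = $15,895.22


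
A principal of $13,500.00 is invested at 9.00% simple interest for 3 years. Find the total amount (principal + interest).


Total amount formula: A = P(1 + rt) = P + P·r·t
Interest: I = P × r × t = $13,500.00 × 0.09 × 3 = $3,645.00
A = P + I = $13,500.00 + $3,645.00 = $17,145.00

A = P + I = P(1 + rt) = $17,145.00


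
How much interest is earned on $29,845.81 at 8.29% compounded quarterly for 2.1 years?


Compound interest earned = final amount − principal.
A = P(1 + r/n)^(nt) = $29,845.81 × (1 + 0.0829/4)^(4 × 2.1) = $35,458.22
Interest = A − P = $35,458.22 − $29,845.81 = $5,612.41

Interest = A - P = $5,612.41


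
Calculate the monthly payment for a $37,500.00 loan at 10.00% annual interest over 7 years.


Loan payment formula: PMT = PV × r / (1 − (1 + r)^(−n))
Monthly rate r = 0.1/12 ≈ 0.00833333, n = 84 months
Denominator: 1 − (1 + 0.1/12)^(−84) = 0.501972
PMT = $37,500.00 × (0.1/12) / 0.501972
PMT = $622.54 per month

PMT = PV × r / (1-(1+r)^(-n)) = $622.54/month


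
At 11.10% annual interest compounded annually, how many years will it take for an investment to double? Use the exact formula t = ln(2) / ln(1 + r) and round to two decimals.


Doubling condition: (1 + r)^t = 2
Take ln of both sides: t × ln(1 + r) = ln(2)
t = ln(2) / ln(1 + r)
t = 0.693147 / 0.105261
t = 6.59

t = ln(2) / ln(1 + r) = 6.59 years


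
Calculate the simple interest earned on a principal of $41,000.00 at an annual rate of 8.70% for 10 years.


Simple interest formula: I = P × r × t
I = $41,000.00 × 0.087 × 10
I = $35,670.00

I = P × r × t = $35,670.00


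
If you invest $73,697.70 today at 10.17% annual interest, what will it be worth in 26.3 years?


Future value formula: FV = PV × (1 + r)^t
FV = $73,697.70 × (1 + 0.1017)^26.3
FV = $73,697.70 × 12.7722112
FV = $941,282.59

FV = PV × (1 + r)^t = $941,282.59


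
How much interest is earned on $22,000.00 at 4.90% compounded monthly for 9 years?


Compound interest earned = final amount − principal.
A = P(1 + r/n)^(nt) = $22,000.00 × (1 + 0.049/12)^(12 × 9) = $34,163.05
Interest = A − P = $34,163.05 − $22,000.00 = $12,163.05

Interest = A - P = $12,163.05


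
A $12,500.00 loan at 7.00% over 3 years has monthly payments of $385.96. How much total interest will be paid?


Total paid over the life of the loan = PMT × n.
Total paid = $385.96 × 36 = $13,894.56
Total interest = total paid − principal = $13,894.56 − $12,500.00 = $1,394.56

Total interest = (PMT × n) - PV = $1,394.56


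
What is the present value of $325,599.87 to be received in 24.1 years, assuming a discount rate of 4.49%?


Present value formula: PV = FV / (1 + r)^t
PV = $325,599.87 / (1 + 0.0449)^24.1
PV = $325,599.87 / 2.88204643
PV = $112,975.23

PV = FV / (1 + r)^t = $112,975.23


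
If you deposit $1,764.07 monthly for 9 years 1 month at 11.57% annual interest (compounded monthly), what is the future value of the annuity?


Future value of an ordinary annuity: FV = PMT × ((1 + r)^n − 1) / r
Monthly rate r = 0.1157/12 ≈ 0.00964167, n = 109
FV = $1,764.07 × ((1 + 0.1157/12)^109 − 1) / (0.1157/12)
FV = $1,764.07 × 191.458633
FV = $337,746.43

FV = PMT × ((1+r)^n - 1)/r = $337,746.43
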